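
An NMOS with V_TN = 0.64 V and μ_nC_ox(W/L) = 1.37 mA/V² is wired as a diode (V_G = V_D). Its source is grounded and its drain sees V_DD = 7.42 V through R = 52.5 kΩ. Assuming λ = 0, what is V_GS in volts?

With gate tied to drain, V_GS = V_DS ≥ V_GS − V_TN, so the device is in saturation.
KCL at the drain: ½ k_n (V_GS − V_TN)² = (V_DD − V_GS)/R.
Let x = V_GS − 0.64. Then 36 x² + x − 6.78 = 0, giving x = 0.421 V (positive root), so V_GS = 1.06 V.
I_D = (V_DD − V_GS)/R = (7.42 − 1.06) / 52.5 = 0.121 mA.

V_GS = 1.06 V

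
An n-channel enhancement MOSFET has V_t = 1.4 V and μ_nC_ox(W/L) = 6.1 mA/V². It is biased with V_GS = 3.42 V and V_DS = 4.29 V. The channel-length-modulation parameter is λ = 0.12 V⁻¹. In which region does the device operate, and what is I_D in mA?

Saturation; I_D = 18.9 mA

V_ov = V_GS − V_t = 3.42 − 1.4 = 2.02 V.
Since V_DS = 4.29 V ≥ V_ov = 2.02 V, the device is in saturation.
I_D = ½ k_n V_ov² (1 + λ V_DS) = 0.5 × 6.1 × 2.02² × (1 + 0.12 × 4.29) = 18.9 mA.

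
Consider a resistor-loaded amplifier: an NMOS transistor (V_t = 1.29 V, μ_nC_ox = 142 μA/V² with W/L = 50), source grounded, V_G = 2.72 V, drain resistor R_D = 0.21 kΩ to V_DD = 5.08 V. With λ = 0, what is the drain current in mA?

I_D = 7.26 mA

V_GS = V_G = 2.72 V, so V_ov = 2.72 − 1.29 = 1.43 V.
k_n = μ_nC_ox · (W/L) = 7.1 mA/V².
Assume saturation: I_D = ½ k_n V_ov² = 0.5 × 7.1 × 1.43² = 7.26 mA, giving V_DS = V_DD − I_D R_D = 5.08 − 7.26 × 0.21 = 3.56 V.
V_DS = 3.56 V ≥ V_ov = 1.43 V, confirming saturation.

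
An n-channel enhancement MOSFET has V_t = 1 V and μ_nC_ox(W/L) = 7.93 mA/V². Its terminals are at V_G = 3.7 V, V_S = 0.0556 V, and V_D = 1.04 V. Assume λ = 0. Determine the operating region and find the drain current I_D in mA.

Triode; I_D = 16.8 mA

V_GS = V_G − V_S = 3.7 − 0.0556 = 3.64 V; V_DS = V_D − V_S = 1.04 − 0.0556 = 0.984 V.
V_ov = V_GS − V_t = 3.64 − 1 = 2.64 V.
Since V_DS = 0.984 V < V_ov = 2.64 V, the device is in the triode region.
I_D = k_n [V_ov · V_DS − ½ V_DS²] = 7.93 × [2.64 × 0.984 − 0.5 × 0.984²] = 16.8 mA.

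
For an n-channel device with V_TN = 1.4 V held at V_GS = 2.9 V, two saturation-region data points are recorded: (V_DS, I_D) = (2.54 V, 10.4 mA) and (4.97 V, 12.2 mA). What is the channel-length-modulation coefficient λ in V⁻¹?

With V_GS fixed, I_D ∝ (1 + λ V_DS) in saturation, so I_D2/I_D1 = (1 + λ V_DS2)/(1 + λ V_DS1).
12.2/10.4 = 1.173 = (1 + 4.97 λ)/(1 + 2.54 λ).
Solving: λ (I_D1 V_DS2 − I_D2 V_DS1) = I_D2 − I_D1, so λ = (12.2 − 10.4) / (10.4 × 4.97 − 12.2 × 2.54) = 1.8 / 20.7 = 0.087 V⁻¹.

λ = 0.0870 V⁻¹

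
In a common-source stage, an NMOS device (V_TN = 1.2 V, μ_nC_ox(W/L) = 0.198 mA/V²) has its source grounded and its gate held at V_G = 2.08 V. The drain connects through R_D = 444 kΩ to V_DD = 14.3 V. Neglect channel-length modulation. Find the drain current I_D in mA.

V_GS = V_G = 2.08 V, so V_ov = 2.08 − 1.2 = 0.88 V.
Assume saturation: I_D = ½ k_n V_ov² = 0.5 × 0.198 × 0.88² = 0.0767 mA, giving V_DS = V_DD − I_D R_D = 14.3 − 0.0767 × 444 = -19.7 V.
But -19.7 V < V_ov = 0.88 V, so the device is actually in triode.
In triode I_D = k_n[V_ov V_DS − ½ V_DS²] and I_D = (V_DD − V_DS)/R_D. Equating: 44 V_DS² − 78.36 V_DS + 14.3 = 0, giving V_DS = 0.206 V (the root below V_ov).
I_D = (14.3 − 0.206) / 444 = 0.0317 mA.

I_D = 0.0317 mA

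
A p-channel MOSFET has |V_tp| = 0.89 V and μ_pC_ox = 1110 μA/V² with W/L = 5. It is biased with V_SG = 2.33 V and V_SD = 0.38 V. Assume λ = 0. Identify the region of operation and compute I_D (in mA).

Triode; I_D = 2.64 mA

k_p = μ_pC_ox · (W/L) = 5.55 mA/V².
V_ov = V_SG − |V_tp| = 2.33 − 0.89 = 1.44 V.
Since V_SD = 0.38 V < V_ov = 1.44 V, the device is in the triode region.
I_D = k_p [V_ov · V_SD − ½ V_SD²] = 5.55 × [1.44 × 0.38 − 0.5 × 0.38²] = 2.64 mA.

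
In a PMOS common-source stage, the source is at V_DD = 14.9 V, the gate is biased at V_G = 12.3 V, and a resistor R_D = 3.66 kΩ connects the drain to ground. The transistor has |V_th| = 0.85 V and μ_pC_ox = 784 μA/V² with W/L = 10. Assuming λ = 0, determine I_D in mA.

V_SG = V_DD − V_G = 14.9 − 12.3 = 2.6 V, so V_ov = 2.6 − 0.85 = 1.75 V.
k_p = μ_pC_ox · (W/L) = 7.84 mA/V².
Assume saturation: I_D = ½ k_p V_ov² = 0.5 × 7.84 × 1.75² = 12 mA, giving V_SD = V_DD − I_D R_D = 14.9 − 12 × 3.66 = -29 V.
But -29 V < V_ov = 1.75 V, so the device is actually in triode.
In triode I_D = k_p[V_ov V_SD − ½ V_SD²] and I_D = (V_DD − V_SD)/R_D. Equating: 14.3 V_SD² − 51.22 V_SD + 14.9 = 0, giving V_SD = 0.32 V (the root below V_ov).
I_D = (14.9 − 0.32) / 3.66 = 3.98 mA.

I_D = 3.98 mA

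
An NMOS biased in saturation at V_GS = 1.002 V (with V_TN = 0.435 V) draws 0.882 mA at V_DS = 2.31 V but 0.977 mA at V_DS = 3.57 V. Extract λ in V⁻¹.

λ = 0.107 V⁻¹

With V_GS fixed, I_D ∝ (1 + λ V_DS) in saturation, so I_D2/I_D1 = (1 + λ V_DS2)/(1 + λ V_DS1).
0.977/0.882 = 1.108 = (1 + 3.57 λ)/(1 + 2.31 λ).
Solving: λ (I_D1 V_DS2 − I_D2 V_DS1) = I_D2 − I_D1, so λ = (0.977 − 0.882) / (0.882 × 3.57 − 0.977 × 2.31) = 0.095 / 0.892 = 0.107 V⁻¹.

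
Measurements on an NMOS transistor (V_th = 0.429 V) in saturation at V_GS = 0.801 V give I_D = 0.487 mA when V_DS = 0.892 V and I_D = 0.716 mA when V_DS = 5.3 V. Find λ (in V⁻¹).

λ = 0.118 V⁻¹

With V_GS fixed, I_D ∝ (1 + λ V_DS) in saturation, so I_D2/I_D1 = (1 + λ V_DS2)/(1 + λ V_DS1).
0.716/0.487 = 1.47 = (1 + 5.3 λ)/(1 + 0.892 λ).
Solving: λ (I_D1 V_DS2 − I_D2 V_DS1) = I_D2 − I_D1, so λ = (0.716 − 0.487) / (0.487 × 5.3 − 0.716 × 0.892) = 0.229 / 1.94 = 0.118 V⁻¹.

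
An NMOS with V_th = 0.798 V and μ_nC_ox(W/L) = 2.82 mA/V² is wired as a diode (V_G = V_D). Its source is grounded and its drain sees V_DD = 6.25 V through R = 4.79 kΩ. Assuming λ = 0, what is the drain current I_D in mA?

I_D = 0.965 mA

With gate tied to drain, V_GS = V_DS ≥ V_GS − V_th, so the device is in saturation.
KCL at the drain: ½ k_n (V_GS − V_th)² = (V_DD − V_GS)/R.
Let x = V_GS − 0.798. Then 6.75 x² + x − 5.452 = 0, giving x = 0.827 V (positive root), so V_GS = 1.63 V.
I_D = (V_DD − V_GS)/R = (6.25 − 1.63) / 4.79 = 0.965 mA.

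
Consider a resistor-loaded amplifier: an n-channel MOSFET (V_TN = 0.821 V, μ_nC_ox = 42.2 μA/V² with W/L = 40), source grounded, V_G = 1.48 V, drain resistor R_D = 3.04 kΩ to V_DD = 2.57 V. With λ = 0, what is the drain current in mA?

I_D = 0.367 mA

V_GS = V_G = 1.48 V, so V_ov = 1.48 − 0.821 = 0.659 V.
k_n = μ_nC_ox · (W/L) = 1.688 mA/V².
Assume saturation: I_D = ½ k_n V_ov² = 0.5 × 1.688 × 0.659² = 0.367 mA, giving V_DS = V_DD − I_D R_D = 2.57 − 0.367 × 3.04 = 1.46 V.
V_DS = 1.46 V ≥ V_ov = 0.659 V, confirming saturation.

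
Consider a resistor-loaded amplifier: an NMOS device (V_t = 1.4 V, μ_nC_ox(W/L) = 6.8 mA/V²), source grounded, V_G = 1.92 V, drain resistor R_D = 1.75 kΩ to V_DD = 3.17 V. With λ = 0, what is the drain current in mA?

V_GS = V_G = 1.92 V, so V_ov = 1.92 − 1.4 = 0.52 V.
Assume saturation: I_D = ½ k_n V_ov² = 0.5 × 6.8 × 0.52² = 0.919 mA, giving V_DS = V_DD − I_D R_D = 3.17 − 0.919 × 1.75 = 1.56 V.
V_DS = 1.56 V ≥ V_ov = 0.52 V, confirming saturation.

I_D = 0.919 mA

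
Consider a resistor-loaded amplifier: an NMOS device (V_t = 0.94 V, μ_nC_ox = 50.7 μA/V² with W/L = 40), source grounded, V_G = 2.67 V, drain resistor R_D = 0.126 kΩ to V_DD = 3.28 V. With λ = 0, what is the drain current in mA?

V_GS = V_G = 2.67 V, so V_ov = 2.67 − 0.94 = 1.73 V.
k_n = μ_nC_ox · (W/L) = 2.028 mA/V².
Assume saturation: I_D = ½ k_n V_ov² = 0.5 × 2.028 × 1.73² = 3.03 mA, giving V_DS = V_DD − I_D R_D = 3.28 − 3.03 × 0.126 = 2.9 V.
V_DS = 2.9 V ≥ V_ov = 1.73 V, confirming saturation.

I_D = 3.03 mA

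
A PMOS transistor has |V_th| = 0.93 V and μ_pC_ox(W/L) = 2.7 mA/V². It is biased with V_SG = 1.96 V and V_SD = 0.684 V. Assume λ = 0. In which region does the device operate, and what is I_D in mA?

Triode; I_D = 1.27 mA

V_ov = V_SG − |V_th| = 1.96 − 0.93 = 1.03 V.
Since V_SD = 0.684 V < V_ov = 1.03 V, the device is in the triode region.
I_D = k_p [V_ov · V_SD − ½ V_SD²] = 2.7 × [1.03 × 0.684 − 0.5 × 0.684²] = 1.27 mA.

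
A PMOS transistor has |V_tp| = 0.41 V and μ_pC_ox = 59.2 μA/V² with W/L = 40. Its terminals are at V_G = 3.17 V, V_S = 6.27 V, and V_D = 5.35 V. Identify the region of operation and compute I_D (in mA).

V_SG = V_S − V_G = 6.27 − 3.17 = 3.1 V; V_SD = V_S − V_D = 6.27 − 5.35 = 0.92 V.
k_p = μ_pC_ox · (W/L) = 2.368 mA/V².
V_ov = V_SG − |V_tp| = 3.1 − 0.41 = 2.69 V.
Since V_SD = 0.92 V < V_ov = 2.69 V, the device is in the triode region.
I_D = k_p [V_ov · V_SD − ½ V_SD²] = 2.368 × [2.69 × 0.92 − 0.5 × 0.92²] = 4.86 mA.

Triode; I_D = 4.86 mA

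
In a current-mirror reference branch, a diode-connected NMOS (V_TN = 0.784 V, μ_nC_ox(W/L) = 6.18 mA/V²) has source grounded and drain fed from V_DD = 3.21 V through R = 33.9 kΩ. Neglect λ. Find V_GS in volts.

With gate tied to drain, V_GS = V_DS ≥ V_GS − V_TN, so the device is in saturation.
KCL at the drain: ½ k_n (V_GS − V_TN)² = (V_DD − V_GS)/R.
Let x = V_GS − 0.784. Then 105 x² + x − 2.426 = 0, giving x = 0.147 V (positive root), so V_GS = 0.931 V.
I_D = (V_DD − V_GS)/R = (3.21 − 0.931) / 33.9 = 0.0672 mA.

V_GS = 0.931 V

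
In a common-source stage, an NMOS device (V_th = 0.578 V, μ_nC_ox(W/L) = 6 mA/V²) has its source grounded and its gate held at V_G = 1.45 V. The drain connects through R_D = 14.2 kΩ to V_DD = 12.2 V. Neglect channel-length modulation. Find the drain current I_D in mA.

I_D = 0.846 mA

V_GS = V_G = 1.45 V, so V_ov = 1.45 − 0.578 = 0.872 V.
Assume saturation: I_D = ½ k_n V_ov² = 0.5 × 6 × 0.872² = 2.28 mA, giving V_DS = V_DD − I_D R_D = 12.2 − 2.28 × 14.2 = -20.2 V.
But -20.2 V < V_ov = 0.872 V, so the device is actually in triode.
In triode I_D = k_n[V_ov V_DS − ½ V_DS²] and I_D = (V_DD − V_DS)/R_D. Equating: 42.6 V_DS² − 75.29 V_DS + 12.2 = 0, giving V_DS = 0.18 V (the root below V_ov).
I_D = (12.2 − 0.18) / 14.2 = 0.846 mA.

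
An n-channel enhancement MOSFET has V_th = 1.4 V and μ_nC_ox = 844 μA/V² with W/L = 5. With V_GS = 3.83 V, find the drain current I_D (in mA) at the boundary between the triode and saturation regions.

At the boundary V_DS = V_ov = V_GS − V_th = 3.83 − 1.4 = 2.43 V.
k_n = μ_nC_ox · (W/L) = 4.22 mA/V².
I_D = ½ k_n V_ov² = 0.5 × 4.22 × 2.43² = 12.5 mA.

I_D = 12.5 mA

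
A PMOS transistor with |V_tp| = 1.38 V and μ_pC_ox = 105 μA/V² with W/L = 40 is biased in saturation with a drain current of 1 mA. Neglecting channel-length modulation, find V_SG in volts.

k_p = μ_pC_ox · (W/L) = 4.2 mA/V².
In saturation I_D = ½ k_p (V_SG − |V_tp|)², so V_SG − |V_tp| = √(2 I_D / k_p) = √(2 × 1 / 4.2) = 0.69 V.
V_SG = 1.38 + 0.69 = 2.07 V.

V_SG = 2.07 V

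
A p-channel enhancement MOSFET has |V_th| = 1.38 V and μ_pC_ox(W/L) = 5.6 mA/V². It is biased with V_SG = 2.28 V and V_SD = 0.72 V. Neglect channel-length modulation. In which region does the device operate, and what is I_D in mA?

V_ov = V_SG − |V_th| = 2.28 − 1.38 = 0.9 V.
Since V_SD = 0.72 V < V_ov = 0.9 V, the device is in the triode region.
I_D = k_p [V_ov · V_SD − ½ V_SD²] = 5.6 × [0.9 × 0.72 − 0.5 × 0.72²] = 2.18 mA.

Triode; I_D = 2.18 mA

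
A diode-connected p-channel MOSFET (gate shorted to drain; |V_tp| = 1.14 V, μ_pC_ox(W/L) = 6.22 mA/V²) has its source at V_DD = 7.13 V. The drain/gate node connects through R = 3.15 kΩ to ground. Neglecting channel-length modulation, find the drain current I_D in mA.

I_D = 1.67 mA

With gate tied to drain, V_SG = V_SD ≥ V_SG − |V_tp|, so the device is in saturation.
KCL at the drain: ½ k_p (V_SG − |V_tp|)² = (V_DD − V_SG)/R.
Let x = V_SG − 1.14. Then 9.8 x² + x − 5.99 = 0, giving x = 0.733 V (positive root), so V_SG = 1.87 V.
I_D = (V_DD − V_SG)/R = (7.13 − 1.87) / 3.15 = 1.67 mA.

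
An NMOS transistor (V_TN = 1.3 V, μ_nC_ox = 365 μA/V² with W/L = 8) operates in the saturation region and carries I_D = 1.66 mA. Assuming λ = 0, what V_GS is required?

V_GS = 2.37 V

k_n = μ_nC_ox · (W/L) = 2.92 mA/V².
In saturation I_D = ½ k_n (V_GS − V_TN)², so V_GS − V_TN = √(2 I_D / k_n) = √(2 × 1.66 / 2.92) = 1.07 V.
V_GS = 1.3 + 1.07 = 2.37 V.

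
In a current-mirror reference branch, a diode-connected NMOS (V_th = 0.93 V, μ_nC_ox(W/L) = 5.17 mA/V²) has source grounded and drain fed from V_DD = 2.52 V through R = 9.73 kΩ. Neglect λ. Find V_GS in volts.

With gate tied to drain, V_GS = V_DS ≥ V_GS − V_th, so the device is in saturation.
KCL at the drain: ½ k_n (V_GS − V_th)² = (V_DD − V_GS)/R.
Let x = V_GS − 0.93. Then 25.2 x² + x − 1.59 = 0, giving x = 0.232 V (positive root), so V_GS = 1.16 V.
I_D = (V_DD − V_GS)/R = (2.52 − 1.16) / 9.73 = 0.14 mA.

V_GS = 1.16 V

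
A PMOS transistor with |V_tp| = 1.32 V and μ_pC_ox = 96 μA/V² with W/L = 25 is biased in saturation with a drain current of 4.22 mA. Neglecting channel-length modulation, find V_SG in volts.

V_SG = 3.20 V

k_p = μ_pC_ox · (W/L) = 2.4 mA/V².
In saturation I_D = ½ k_p (V_SG − |V_tp|)², so V_SG − |V_tp| = √(2 I_D / k_p) = √(2 × 4.22 / 2.4) = 1.88 V.
V_SG = 1.32 + 1.88 = 3.2 V.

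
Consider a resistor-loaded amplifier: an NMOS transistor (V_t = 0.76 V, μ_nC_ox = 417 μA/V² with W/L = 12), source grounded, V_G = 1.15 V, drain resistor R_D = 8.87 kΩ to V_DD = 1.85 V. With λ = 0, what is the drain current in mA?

V_GS = V_G = 1.15 V, so V_ov = 1.15 − 0.76 = 0.39 V.
k_n = μ_nC_ox · (W/L) = 5.004 mA/V².
Assume saturation: I_D = ½ k_n V_ov² = 0.5 × 5.004 × 0.39² = 0.381 mA, giving V_DS = V_DD − I_D R_D = 1.85 − 0.381 × 8.87 = -1.53 V.
But -1.53 V < V_ov = 0.39 V, so the device is actually in triode.
In triode I_D = k_n[V_ov V_DS − ½ V_DS²] and I_D = (V_DD − V_DS)/R_D. Equating: 22.2 V_DS² − 18.31 V_DS + 1.85 = 0, giving V_DS = 0.118 V (the root below V_ov).
I_D = (1.85 − 0.118) / 8.87 = 0.195 mA.

I_D = 0.195 mA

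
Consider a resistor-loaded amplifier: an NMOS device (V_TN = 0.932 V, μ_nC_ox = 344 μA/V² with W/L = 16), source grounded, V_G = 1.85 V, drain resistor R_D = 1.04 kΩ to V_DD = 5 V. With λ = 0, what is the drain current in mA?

I_D = 2.32 mA

V_GS = V_G = 1.85 V, so V_ov = 1.85 − 0.932 = 0.918 V.
k_n = μ_nC_ox · (W/L) = 5.504 mA/V².
Assume saturation: I_D = ½ k_n V_ov² = 0.5 × 5.504 × 0.918² = 2.32 mA, giving V_DS = V_DD − I_D R_D = 5 − 2.32 × 1.04 = 2.59 V.
V_DS = 2.59 V ≥ V_ov = 0.918 V, confirming saturation.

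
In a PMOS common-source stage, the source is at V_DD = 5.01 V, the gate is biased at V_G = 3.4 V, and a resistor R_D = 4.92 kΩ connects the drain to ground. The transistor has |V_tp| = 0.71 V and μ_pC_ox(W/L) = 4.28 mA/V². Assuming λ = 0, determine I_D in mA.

V_SG = V_DD − V_G = 5.01 − 3.4 = 1.61 V, so V_ov = 1.61 − 0.71 = 0.9 V.
Assume saturation: I_D = ½ k_p V_ov² = 0.5 × 4.28 × 0.9² = 1.73 mA, giving V_SD = V_DD − I_D R_D = 5.01 − 1.73 × 4.92 = -3.52 V.
But -3.52 V < V_ov = 0.9 V, so the device is actually in triode.
In triode I_D = k_p[V_ov V_SD − ½ V_SD²] and I_D = (V_DD − V_SD)/R_D. Equating: 10.5 V_SD² − 19.95 V_SD + 5.01 = 0, giving V_SD = 0.298 V (the root below V_ov).
I_D = (5.01 − 0.298) / 4.92 = 0.958 mA.

I_D = 0.958 mA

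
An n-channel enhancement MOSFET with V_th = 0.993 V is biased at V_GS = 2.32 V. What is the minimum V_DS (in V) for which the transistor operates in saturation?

The boundary between triode and saturation is V_DS = V_GS − V_th = V_ov.
V_ov = 2.32 − 0.993 = 1.33 V.

V_DS,sat = 1.33 V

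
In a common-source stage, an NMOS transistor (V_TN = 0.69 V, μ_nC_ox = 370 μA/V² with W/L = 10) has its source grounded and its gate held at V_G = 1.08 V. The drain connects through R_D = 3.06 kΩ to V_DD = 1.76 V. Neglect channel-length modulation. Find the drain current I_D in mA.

I_D = 0.281 mA

V_GS = V_G = 1.08 V, so V_ov = 1.08 − 0.69 = 0.39 V.
k_n = μ_nC_ox · (W/L) = 3.7 mA/V².
Assume saturation: I_D = ½ k_n V_ov² = 0.5 × 3.7 × 0.39² = 0.281 mA, giving V_DS = V_DD − I_D R_D = 1.76 − 0.281 × 3.06 = 0.899 V.
V_DS = 0.899 V ≥ V_ov = 0.39 V, confirming saturation.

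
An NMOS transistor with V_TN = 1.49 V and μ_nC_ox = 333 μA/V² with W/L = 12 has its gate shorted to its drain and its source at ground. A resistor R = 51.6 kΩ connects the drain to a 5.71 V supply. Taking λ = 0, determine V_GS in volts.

With gate tied to drain, V_GS = V_DS ≥ V_GS − V_TN, so the device is in saturation.
k_n = μ_nC_ox · (W/L) = 3.996 mA/V².
KCL at the drain: ½ k_n (V_GS − V_TN)² = (V_DD − V_GS)/R.
Let x = V_GS − 1.49. Then 103 x² + x − 4.22 = 0, giving x = 0.198 V (positive root), so V_GS = 1.69 V.
I_D = (V_DD − V_GS)/R = (5.71 − 1.69) / 51.6 = 0.078 mA.

V_GS = 1.69 V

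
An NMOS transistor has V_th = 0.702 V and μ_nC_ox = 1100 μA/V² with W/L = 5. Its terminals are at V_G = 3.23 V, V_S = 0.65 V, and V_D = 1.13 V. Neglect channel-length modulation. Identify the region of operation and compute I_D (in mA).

Triode; I_D = 4.32 mA

V_GS = V_G − V_S = 3.23 − 0.65 = 2.58 V; V_DS = V_D − V_S = 1.13 − 0.65 = 0.48 V.
k_n = μ_nC_ox · (W/L) = 5.5 mA/V².
V_ov = V_GS − V_th = 2.58 − 0.702 = 1.88 V.
Since V_DS = 0.48 V < V_ov = 1.88 V, the device is in the triode region.
I_D = k_n [V_ov · V_DS − ½ V_DS²] = 5.5 × [1.88 × 0.48 − 0.5 × 0.48²] = 4.32 mA.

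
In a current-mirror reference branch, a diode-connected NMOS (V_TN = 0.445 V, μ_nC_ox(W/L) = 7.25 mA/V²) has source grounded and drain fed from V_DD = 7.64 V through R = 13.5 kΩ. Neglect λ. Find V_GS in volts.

With gate tied to drain, V_GS = V_DS ≥ V_GS − V_TN, so the device is in saturation.
KCL at the drain: ½ k_n (V_GS − V_TN)² = (V_DD − V_GS)/R.
Let x = V_GS − 0.445. Then 48.9 x² + x − 7.195 = 0, giving x = 0.373 V (positive root), so V_GS = 0.818 V.
I_D = (V_DD − V_GS)/R = (7.64 − 0.818) / 13.5 = 0.505 mA.

V_GS = 0.818 V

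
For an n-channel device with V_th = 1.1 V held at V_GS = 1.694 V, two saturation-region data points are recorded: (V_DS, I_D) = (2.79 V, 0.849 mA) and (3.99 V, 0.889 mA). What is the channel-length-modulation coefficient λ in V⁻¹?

With V_GS fixed, I_D ∝ (1 + λ V_DS) in saturation, so I_D2/I_D1 = (1 + λ V_DS2)/(1 + λ V_DS1).
0.889/0.849 = 1.047 = (1 + 3.99 λ)/(1 + 2.79 λ).
Solving: λ (I_D1 V_DS2 − I_D2 V_DS1) = I_D2 − I_D1, so λ = (0.889 − 0.849) / (0.849 × 3.99 − 0.889 × 2.79) = 0.04 / 0.907 = 0.0441 V⁻¹.

λ = 0.0441 V⁻¹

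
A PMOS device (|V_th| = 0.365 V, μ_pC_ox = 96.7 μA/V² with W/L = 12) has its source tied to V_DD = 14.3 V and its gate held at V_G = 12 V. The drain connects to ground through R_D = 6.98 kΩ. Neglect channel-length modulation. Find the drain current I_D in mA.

I_D = 1.87 mA

V_SG = V_DD − V_G = 14.3 − 12 = 2.3 V, so V_ov = 2.3 − 0.365 = 1.94 V.
k_p = μ_pC_ox · (W/L) = 1.16 mA/V².
Assume saturation: I_D = ½ k_p V_ov² = 0.5 × 1.16 × 1.94² = 2.17 mA, giving V_SD = V_DD − I_D R_D = 14.3 − 2.17 × 6.98 = -0.863 V.
But -0.863 V < V_ov = 1.94 V, so the device is actually in triode.
In triode I_D = k_p[V_ov V_SD − ½ V_SD²] and I_D = (V_DD − V_SD)/R_D. Equating: 4.05 V_SD² − 16.67 V_SD + 14.3 = 0, giving V_SD = 1.22 V (the root below V_ov).
I_D = (14.3 − 1.22) / 6.98 = 1.87 mA.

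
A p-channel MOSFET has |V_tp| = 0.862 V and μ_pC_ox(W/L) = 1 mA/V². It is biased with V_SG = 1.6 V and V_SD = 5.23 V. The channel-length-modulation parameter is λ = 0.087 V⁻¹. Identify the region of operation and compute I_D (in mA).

Saturation; I_D = 0.396 mA

V_ov = V_SG − |V_tp| = 1.6 − 0.862 = 0.738 V.
Since V_SD = 5.23 V ≥ V_ov = 0.738 V, the device is in saturation.
I_D = ½ k_p V_ov² (1 + λ V_SD) = 0.5 × 1 × 0.738² × (1 + 0.087 × 5.23) = 0.396 mA.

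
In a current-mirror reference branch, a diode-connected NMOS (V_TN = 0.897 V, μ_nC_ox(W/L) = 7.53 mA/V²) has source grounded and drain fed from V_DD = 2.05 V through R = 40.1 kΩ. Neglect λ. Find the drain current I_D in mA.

With gate tied to drain, V_GS = V_DS ≥ V_GS − V_TN, so the device is in saturation.
KCL at the drain: ½ k_n (V_GS − V_TN)² = (V_DD − V_GS)/R.
Let x = V_GS − 0.897. Then 151 x² + x − 1.153 = 0, giving x = 0.0841 V (positive root), so V_GS = 0.981 V.
I_D = (V_DD − V_GS)/R = (2.05 − 0.981) / 40.1 = 0.0267 mA.

I_D = 0.0267 mA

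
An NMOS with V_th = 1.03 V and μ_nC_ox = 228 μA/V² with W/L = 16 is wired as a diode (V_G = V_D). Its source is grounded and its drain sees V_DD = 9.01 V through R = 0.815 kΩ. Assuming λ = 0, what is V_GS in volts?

With gate tied to drain, V_GS = V_DS ≥ V_GS − V_th, so the device is in saturation.
k_n = μ_nC_ox · (W/L) = 3.648 mA/V².
KCL at the drain: ½ k_n (V_GS − V_th)² = (V_DD − V_GS)/R.
Let x = V_GS − 1.03. Then 1.49 x² + x − 7.98 = 0, giving x = 2 V (positive root), so V_GS = 3.03 V.
I_D = (V_DD − V_GS)/R = (9.01 − 3.03) / 0.815 = 7.33 mA.

V_GS = 3.03 V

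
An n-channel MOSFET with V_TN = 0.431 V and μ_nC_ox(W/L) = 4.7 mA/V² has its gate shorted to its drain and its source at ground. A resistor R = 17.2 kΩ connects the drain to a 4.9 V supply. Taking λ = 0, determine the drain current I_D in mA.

With gate tied to drain, V_GS = V_DS ≥ V_GS − V_TN, so the device is in saturation.
KCL at the drain: ½ k_n (V_GS − V_TN)² = (V_DD − V_GS)/R.
Let x = V_GS − 0.431. Then 40.4 x² + x − 4.469 = 0, giving x = 0.32 V (positive root), so V_GS = 0.751 V.
I_D = (V_DD − V_GS)/R = (4.9 − 0.751) / 17.2 = 0.241 mA.

I_D = 0.241 mA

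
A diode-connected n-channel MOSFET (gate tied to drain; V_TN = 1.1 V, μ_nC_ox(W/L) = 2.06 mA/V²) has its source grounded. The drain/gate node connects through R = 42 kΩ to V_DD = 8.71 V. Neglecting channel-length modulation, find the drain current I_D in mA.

With gate tied to drain, V_GS = V_DS ≥ V_GS − V_TN, so the device is in saturation.
KCL at the drain: ½ k_n (V_GS − V_TN)² = (V_DD − V_GS)/R.
Let x = V_GS − 1.1. Then 43.3 x² + x − 7.61 = 0, giving x = 0.408 V (positive root), so V_GS = 1.51 V.
I_D = (V_DD − V_GS)/R = (8.71 − 1.51) / 42 = 0.171 mA.

I_D = 0.171 mA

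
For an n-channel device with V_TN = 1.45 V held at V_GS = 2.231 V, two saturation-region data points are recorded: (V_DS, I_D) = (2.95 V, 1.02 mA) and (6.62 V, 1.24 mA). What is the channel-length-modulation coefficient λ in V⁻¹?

With V_GS fixed, I_D ∝ (1 + λ V_DS) in saturation, so I_D2/I_D1 = (1 + λ V_DS2)/(1 + λ V_DS1).
1.24/1.02 = 1.216 = (1 + 6.62 λ)/(1 + 2.95 λ).
Solving: λ (I_D1 V_DS2 − I_D2 V_DS1) = I_D2 − I_D1, so λ = (1.24 − 1.02) / (1.02 × 6.62 − 1.24 × 2.95) = 0.22 / 3.09 = 0.0711 V⁻¹.

λ = 0.0711 V⁻¹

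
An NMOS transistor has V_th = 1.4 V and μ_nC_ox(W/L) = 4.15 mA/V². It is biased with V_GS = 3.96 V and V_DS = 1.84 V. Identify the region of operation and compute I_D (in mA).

V_ov = V_GS − V_th = 3.96 − 1.4 = 2.56 V.
Since V_DS = 1.84 V < V_ov = 2.56 V, the device is in the triode region.
I_D = k_n [V_ov · V_DS − ½ V_DS²] = 4.15 × [2.56 × 1.84 − 0.5 × 1.84²] = 12.5 mA.

Triode; I_D = 12.5 mA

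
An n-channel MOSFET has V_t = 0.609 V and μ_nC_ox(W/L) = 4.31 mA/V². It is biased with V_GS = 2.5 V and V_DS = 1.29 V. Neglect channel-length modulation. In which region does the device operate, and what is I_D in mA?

V_ov = V_GS − V_t = 2.5 − 0.609 = 1.89 V.
Since V_DS = 1.29 V < V_ov = 1.89 V, the device is in the triode region.
I_D = k_n [V_ov · V_DS − ½ V_DS²] = 4.31 × [1.89 × 1.29 − 0.5 × 1.29²] = 6.93 mA.

Triode; I_D = 6.93 mA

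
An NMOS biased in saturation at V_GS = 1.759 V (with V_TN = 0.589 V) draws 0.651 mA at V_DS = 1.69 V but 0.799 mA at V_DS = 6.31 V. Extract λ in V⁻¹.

With V_GS fixed, I_D ∝ (1 + λ V_DS) in saturation, so I_D2/I_D1 = (1 + λ V_DS2)/(1 + λ V_DS1).
0.799/0.651 = 1.227 = (1 + 6.31 λ)/(1 + 1.69 λ).
Solving: λ (I_D1 V_DS2 − I_D2 V_DS1) = I_D2 − I_D1, so λ = (0.799 − 0.651) / (0.651 × 6.31 − 0.799 × 1.69) = 0.148 / 2.76 = 0.0537 V⁻¹.

λ = 0.0537 V⁻¹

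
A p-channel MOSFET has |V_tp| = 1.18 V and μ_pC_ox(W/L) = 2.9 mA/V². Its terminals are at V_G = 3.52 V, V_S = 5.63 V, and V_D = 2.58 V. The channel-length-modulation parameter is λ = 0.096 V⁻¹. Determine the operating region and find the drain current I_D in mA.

Saturation; I_D = 1.62 mA

V_SG = V_S − V_G = 5.63 − 3.52 = 2.11 V; V_SD = V_S − V_D = 5.63 − 2.58 = 3.05 V.
V_ov = V_SG − |V_tp| = 2.11 − 1.18 = 0.93 V.
Since V_SD = 3.05 V ≥ V_ov = 0.93 V, the device is in saturation.
I_D = ½ k_p V_ov² (1 + λ V_SD) = 0.5 × 2.9 × 0.93² × (1 + 0.096 × 3.05) = 1.62 mA.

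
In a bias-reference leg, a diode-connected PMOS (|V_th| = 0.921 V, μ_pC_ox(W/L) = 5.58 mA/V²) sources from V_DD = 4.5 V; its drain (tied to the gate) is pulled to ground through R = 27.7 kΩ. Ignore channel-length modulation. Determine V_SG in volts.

With gate tied to drain, V_SG = V_SD ≥ V_SG − |V_th|, so the device is in saturation.
KCL at the drain: ½ k_p (V_SG − |V_th|)² = (V_DD − V_SG)/R.
Let x = V_SG − 0.921. Then 77.3 x² + x − 3.579 = 0, giving x = 0.209 V (positive root), so V_SG = 1.13 V.
I_D = (V_DD − V_SG)/R = (4.5 − 1.13) / 27.7 = 0.122 mA.

V_SG = 1.13 V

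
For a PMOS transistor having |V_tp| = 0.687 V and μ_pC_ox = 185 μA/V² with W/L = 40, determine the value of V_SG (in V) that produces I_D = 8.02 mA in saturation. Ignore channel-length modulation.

k_p = μ_pC_ox · (W/L) = 7.4 mA/V².
In saturation I_D = ½ k_p (V_SG − |V_tp|)², so V_SG − |V_tp| = √(2 I_D / k_p) = √(2 × 8.02 / 7.4) = 1.47 V.
V_SG = 0.687 + 1.47 = 2.16 V.

V_SG = 2.16 V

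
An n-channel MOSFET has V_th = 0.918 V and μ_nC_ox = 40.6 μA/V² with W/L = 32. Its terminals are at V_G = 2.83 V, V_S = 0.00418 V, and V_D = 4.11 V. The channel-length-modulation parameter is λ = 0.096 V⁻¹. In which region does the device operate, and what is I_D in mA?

Saturation; I_D = 3.30 mA

V_GS = V_G − V_S = 2.83 − 0.00418 = 2.83 V; V_DS = V_D − V_S = 4.11 − 0.00418 = 4.11 V.
k_n = μ_nC_ox · (W/L) = 1.299 mA/V².
V_ov = V_GS − V_th = 2.83 − 0.918 = 1.91 V.
Since V_DS = 4.11 V ≥ V_ov = 1.91 V, the device is in saturation.
I_D = ½ k_n V_ov² (1 + λ V_DS) = 0.5 × 1.299 × 1.91² × (1 + 0.096 × 4.11) = 3.3 mA.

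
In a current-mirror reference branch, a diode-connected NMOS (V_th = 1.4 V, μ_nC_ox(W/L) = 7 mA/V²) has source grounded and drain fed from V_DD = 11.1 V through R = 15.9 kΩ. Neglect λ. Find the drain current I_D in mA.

I_D = 0.584 mA

With gate tied to drain, V_GS = V_DS ≥ V_GS − V_th, so the device is in saturation.
KCL at the drain: ½ k_n (V_GS − V_th)² = (V_DD − V_GS)/R.
Let x = V_GS − 1.4. Then 55.6 x² + x − 9.7 = 0, giving x = 0.409 V (positive root), so V_GS = 1.81 V.
I_D = (V_DD − V_GS)/R = (11.1 − 1.81) / 15.9 = 0.584 mA.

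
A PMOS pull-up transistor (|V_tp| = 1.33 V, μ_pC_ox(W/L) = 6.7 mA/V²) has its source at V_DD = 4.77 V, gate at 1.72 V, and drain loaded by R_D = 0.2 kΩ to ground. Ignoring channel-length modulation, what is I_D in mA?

I_D = 9.91 mA

V_SG = V_DD − V_G = 4.77 − 1.72 = 3.05 V, so V_ov = 3.05 − 1.33 = 1.72 V.
Assume saturation: I_D = ½ k_p V_ov² = 0.5 × 6.7 × 1.72² = 9.91 mA, giving V_SD = V_DD − I_D R_D = 4.77 − 9.91 × 0.2 = 2.79 V.
V_SD = 2.79 V ≥ V_ov = 1.72 V, confirming saturation.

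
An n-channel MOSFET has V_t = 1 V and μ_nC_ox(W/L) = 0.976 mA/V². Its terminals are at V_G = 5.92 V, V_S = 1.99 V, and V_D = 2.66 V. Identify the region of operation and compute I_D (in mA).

V_GS = V_G − V_S = 5.92 − 1.99 = 3.93 V; V_DS = V_D − V_S = 2.66 − 1.99 = 0.67 V.
V_ov = V_GS − V_t = 3.93 − 1 = 2.93 V.
Since V_DS = 0.67 V < V_ov = 2.93 V, the device is in the triode region.
I_D = k_n [V_ov · V_DS − ½ V_DS²] = 0.976 × [2.93 × 0.67 − 0.5 × 0.67²] = 1.7 mA.

Triode; I_D = 1.70 mA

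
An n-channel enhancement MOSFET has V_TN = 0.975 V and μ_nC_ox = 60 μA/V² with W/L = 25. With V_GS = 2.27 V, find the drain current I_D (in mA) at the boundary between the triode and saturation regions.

I_D = 1.26 mA

At the boundary V_DS = V_ov = V_GS − V_TN = 2.27 − 0.975 = 1.29 V.
k_n = μ_nC_ox · (W/L) = 1.5 mA/V².
I_D = ½ k_n V_ov² = 0.5 × 1.5 × 1.29² = 1.26 mA.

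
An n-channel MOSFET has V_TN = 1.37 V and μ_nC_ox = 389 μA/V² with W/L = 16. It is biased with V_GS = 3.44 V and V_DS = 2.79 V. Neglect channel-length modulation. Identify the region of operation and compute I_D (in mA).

Saturation; I_D = 13.3 mA

k_n = μ_nC_ox · (W/L) = 6.224 mA/V².
V_ov = V_GS − V_TN = 3.44 − 1.37 = 2.07 V.
Since V_DS = 2.79 V ≥ V_ov = 2.07 V, the device is in saturation.
I_D = ½ k_n V_ov² = 0.5 × 6.224 × 2.07² = 13.3 mA.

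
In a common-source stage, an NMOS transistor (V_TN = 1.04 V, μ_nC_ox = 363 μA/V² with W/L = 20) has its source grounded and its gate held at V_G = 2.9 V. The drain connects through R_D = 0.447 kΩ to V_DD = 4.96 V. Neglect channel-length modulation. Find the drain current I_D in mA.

I_D = 9.11 mA

V_GS = V_G = 2.9 V, so V_ov = 2.9 − 1.04 = 1.86 V.
k_n = μ_nC_ox · (W/L) = 7.26 mA/V².
Assume saturation: I_D = ½ k_n V_ov² = 0.5 × 7.26 × 1.86² = 12.6 mA, giving V_DS = V_DD − I_D R_D = 4.96 − 12.6 × 0.447 = -0.654 V.
But -0.654 V < V_ov = 1.86 V, so the device is actually in triode.
In triode I_D = k_n[V_ov V_DS − ½ V_DS²] and I_D = (V_DD − V_DS)/R_D. Equating: 1.62 V_DS² − 7.036 V_DS + 4.96 = 0, giving V_DS = 0.886 V (the root below V_ov).
I_D = (4.96 − 0.886) / 0.447 = 9.11 mA.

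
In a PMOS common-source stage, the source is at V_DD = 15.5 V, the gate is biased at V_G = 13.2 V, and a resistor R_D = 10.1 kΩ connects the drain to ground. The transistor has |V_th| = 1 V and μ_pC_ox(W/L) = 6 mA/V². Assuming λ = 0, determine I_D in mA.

I_D = 1.51 mA

V_SG = V_DD − V_G = 15.5 − 13.2 = 2.3 V, so V_ov = 2.3 − 1 = 1.3 V.
Assume saturation: I_D = ½ k_p V_ov² = 0.5 × 6 × 1.3² = 5.07 mA, giving V_SD = V_DD − I_D R_D = 15.5 − 5.07 × 10.1 = -35.7 V.
But -35.7 V < V_ov = 1.3 V, so the device is actually in triode.
In triode I_D = k_p[V_ov V_SD − ½ V_SD²] and I_D = (V_DD − V_SD)/R_D. Equating: 30.3 V_SD² − 79.78 V_SD + 15.5 = 0, giving V_SD = 0.211 V (the root below V_ov).
I_D = (15.5 − 0.211) / 10.1 = 1.51 mA.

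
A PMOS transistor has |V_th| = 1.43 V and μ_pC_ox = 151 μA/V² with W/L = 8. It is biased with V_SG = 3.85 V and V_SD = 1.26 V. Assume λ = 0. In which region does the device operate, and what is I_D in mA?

k_p = μ_pC_ox · (W/L) = 1.208 mA/V².
V_ov = V_SG − |V_th| = 3.85 − 1.43 = 2.42 V.
Since V_SD = 1.26 V < V_ov = 2.42 V, the device is in the triode region.
I_D = k_p [V_ov · V_SD − ½ V_SD²] = 1.208 × [2.42 × 1.26 − 0.5 × 1.26²] = 2.72 mA.

Triode; I_D = 2.72 mA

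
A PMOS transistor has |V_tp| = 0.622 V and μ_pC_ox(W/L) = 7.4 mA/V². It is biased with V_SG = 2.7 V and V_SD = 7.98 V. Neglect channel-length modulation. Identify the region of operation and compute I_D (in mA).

V_ov = V_SG − |V_tp| = 2.7 − 0.622 = 2.08 V.
Since V_SD = 7.98 V ≥ V_ov = 2.08 V, the device is in saturation.
I_D = ½ k_p V_ov² = 0.5 × 7.4 × 2.08² = 16 mA.

Saturation; I_D = 16.0 mA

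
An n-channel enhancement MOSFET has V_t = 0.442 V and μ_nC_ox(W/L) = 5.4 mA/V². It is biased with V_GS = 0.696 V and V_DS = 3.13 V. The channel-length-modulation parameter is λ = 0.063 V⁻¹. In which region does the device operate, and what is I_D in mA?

V_ov = V_GS − V_t = 0.696 − 0.442 = 0.254 V.
Since V_DS = 3.13 V ≥ V_ov = 0.254 V, the device is in saturation.
I_D = ½ k_n V_ov² (1 + λ V_DS) = 0.5 × 5.4 × 0.254² × (1 + 0.063 × 3.13) = 0.209 mA.

Saturation; I_D = 0.209 mA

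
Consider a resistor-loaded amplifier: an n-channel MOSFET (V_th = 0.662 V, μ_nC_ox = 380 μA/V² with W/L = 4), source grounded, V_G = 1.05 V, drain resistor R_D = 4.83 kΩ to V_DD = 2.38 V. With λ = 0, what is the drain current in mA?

V_GS = V_G = 1.05 V, so V_ov = 1.05 − 0.662 = 0.388 V.
k_n = μ_nC_ox · (W/L) = 1.52 mA/V².
Assume saturation: I_D = ½ k_n V_ov² = 0.5 × 1.52 × 0.388² = 0.114 mA, giving V_DS = V_DD − I_D R_D = 2.38 − 0.114 × 4.83 = 1.83 V.
V_DS = 1.83 V ≥ V_ov = 0.388 V, confirming saturation.

I_D = 0.114 mA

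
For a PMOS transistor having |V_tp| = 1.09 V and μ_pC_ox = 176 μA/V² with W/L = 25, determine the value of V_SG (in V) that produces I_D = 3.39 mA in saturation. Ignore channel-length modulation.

k_p = μ_pC_ox · (W/L) = 4.4 mA/V².
In saturation I_D = ½ k_p (V_SG − |V_tp|)², so V_SG − |V_tp| = √(2 I_D / k_p) = √(2 × 3.39 / 4.4) = 1.24 V.
V_SG = 1.09 + 1.24 = 2.33 V.

V_SG = 2.33 V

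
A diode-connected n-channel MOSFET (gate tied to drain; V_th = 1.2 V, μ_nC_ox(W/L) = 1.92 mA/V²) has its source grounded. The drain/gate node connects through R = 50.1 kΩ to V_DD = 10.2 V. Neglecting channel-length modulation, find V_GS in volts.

With gate tied to drain, V_GS = V_DS ≥ V_GS − V_th, so the device is in saturation.
KCL at the drain: ½ k_n (V_GS − V_th)² = (V_DD − V_GS)/R.
Let x = V_GS − 1.2. Then 48.1 x² + x − 9 = 0, giving x = 0.422 V (positive root), so V_GS = 1.62 V.
I_D = (V_DD − V_GS)/R = (10.2 − 1.62) / 50.1 = 0.171 mA.

V_GS = 1.62 V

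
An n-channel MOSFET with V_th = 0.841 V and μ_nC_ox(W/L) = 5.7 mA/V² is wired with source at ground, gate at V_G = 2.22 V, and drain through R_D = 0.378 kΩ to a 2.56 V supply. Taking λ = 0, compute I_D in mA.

V_GS = V_G = 2.22 V, so V_ov = 2.22 − 0.841 = 1.38 V.
Assume saturation: I_D = ½ k_n V_ov² = 0.5 × 5.7 × 1.38² = 5.42 mA, giving V_DS = V_DD − I_D R_D = 2.56 − 5.42 × 0.378 = 0.511 V.
But 0.511 V < V_ov = 1.38 V, so the device is actually in triode.
In triode I_D = k_n[V_ov V_DS − ½ V_DS²] and I_D = (V_DD − V_DS)/R_D. Equating: 1.08 V_DS² − 3.971 V_DS + 2.56 = 0, giving V_DS = 0.833 V (the root below V_ov).
I_D = (2.56 − 0.833) / 0.378 = 4.57 mA.

I_D = 4.57 mA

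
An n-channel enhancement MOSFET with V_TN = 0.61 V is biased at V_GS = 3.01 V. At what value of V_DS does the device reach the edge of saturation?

V_DS,sat = 2.40 V

The boundary between triode and saturation is V_DS = V_GS − V_TN = V_ov.
V_ov = 3.01 − 0.61 = 2.4 V.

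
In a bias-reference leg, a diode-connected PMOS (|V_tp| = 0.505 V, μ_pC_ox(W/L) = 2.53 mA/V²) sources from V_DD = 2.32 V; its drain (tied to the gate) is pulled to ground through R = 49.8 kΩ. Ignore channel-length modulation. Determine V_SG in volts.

V_SG = 0.667 V

With gate tied to drain, V_SG = V_SD ≥ V_SG − |V_tp|, so the device is in saturation.
KCL at the drain: ½ k_p (V_SG − |V_tp|)² = (V_DD − V_SG)/R.
Let x = V_SG − 0.505. Then 63 x² + x − 1.815 = 0, giving x = 0.162 V (positive root), so V_SG = 0.667 V.
I_D = (V_DD − V_SG)/R = (2.32 − 0.667) / 49.8 = 0.0332 mA.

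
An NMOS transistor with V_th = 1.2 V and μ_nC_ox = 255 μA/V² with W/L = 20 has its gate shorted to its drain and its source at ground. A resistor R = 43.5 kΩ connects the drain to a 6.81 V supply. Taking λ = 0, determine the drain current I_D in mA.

With gate tied to drain, V_GS = V_DS ≥ V_GS − V_th, so the device is in saturation.
k_n = μ_nC_ox · (W/L) = 5.1 mA/V².
KCL at the drain: ½ k_n (V_GS − V_th)² = (V_DD − V_GS)/R.
Let x = V_GS − 1.2. Then 111 x² + x − 5.61 = 0, giving x = 0.22 V (positive root), so V_GS = 1.42 V.
I_D = (V_DD − V_GS)/R = (6.81 − 1.42) / 43.5 = 0.124 mA.

I_D = 0.124 mA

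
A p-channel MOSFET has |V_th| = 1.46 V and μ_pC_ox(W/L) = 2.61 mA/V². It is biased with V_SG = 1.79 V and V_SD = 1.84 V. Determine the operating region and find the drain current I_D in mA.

Saturation; I_D = 0.142 mA

V_ov = V_SG − |V_th| = 1.79 − 1.46 = 0.33 V.
Since V_SD = 1.84 V ≥ V_ov = 0.33 V, the device is in saturation.
I_D = ½ k_p V_ov² = 0.5 × 2.61 × 0.33² = 0.142 mA.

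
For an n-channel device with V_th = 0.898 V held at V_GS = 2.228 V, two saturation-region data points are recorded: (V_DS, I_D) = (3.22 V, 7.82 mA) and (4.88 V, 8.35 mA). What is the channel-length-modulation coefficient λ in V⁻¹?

With V_GS fixed, I_D ∝ (1 + λ V_DS) in saturation, so I_D2/I_D1 = (1 + λ V_DS2)/(1 + λ V_DS1).
8.35/7.82 = 1.068 = (1 + 4.88 λ)/(1 + 3.22 λ).
Solving: λ (I_D1 V_DS2 − I_D2 V_DS1) = I_D2 − I_D1, so λ = (8.35 − 7.82) / (7.82 × 4.88 − 8.35 × 3.22) = 0.53 / 11.3 = 0.047 V⁻¹.

λ = 0.0470 V⁻¹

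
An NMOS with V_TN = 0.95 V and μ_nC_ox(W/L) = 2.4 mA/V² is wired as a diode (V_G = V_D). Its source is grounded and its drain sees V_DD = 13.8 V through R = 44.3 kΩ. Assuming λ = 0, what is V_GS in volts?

With gate tied to drain, V_GS = V_DS ≥ V_GS − V_TN, so the device is in saturation.
KCL at the drain: ½ k_n (V_GS − V_TN)² = (V_DD − V_GS)/R.
Let x = V_GS − 0.95. Then 53.2 x² + x − 12.85 = 0, giving x = 0.482 V (positive root), so V_GS = 1.43 V.
I_D = (V_DD − V_GS)/R = (13.8 − 1.43) / 44.3 = 0.279 mA.

V_GS = 1.43 V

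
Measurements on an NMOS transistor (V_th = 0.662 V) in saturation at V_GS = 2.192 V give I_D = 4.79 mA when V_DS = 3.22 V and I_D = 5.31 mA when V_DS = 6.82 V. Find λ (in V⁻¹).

λ = 0.0334 V⁻¹

With V_GS fixed, I_D ∝ (1 + λ V_DS) in saturation, so I_D2/I_D1 = (1 + λ V_DS2)/(1 + λ V_DS1).
5.31/4.79 = 1.109 = (1 + 6.82 λ)/(1 + 3.22 λ).
Solving: λ (I_D1 V_DS2 − I_D2 V_DS1) = I_D2 − I_D1, so λ = (5.31 − 4.79) / (4.79 × 6.82 − 5.31 × 3.22) = 0.52 / 15.6 = 0.0334 V⁻¹.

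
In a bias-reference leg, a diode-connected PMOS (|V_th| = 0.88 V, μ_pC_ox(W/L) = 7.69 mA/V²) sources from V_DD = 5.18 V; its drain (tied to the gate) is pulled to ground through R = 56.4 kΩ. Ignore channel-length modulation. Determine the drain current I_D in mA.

With gate tied to drain, V_SG = V_SD ≥ V_SG − |V_th|, so the device is in saturation.
KCL at the drain: ½ k_p (V_SG − |V_th|)² = (V_DD − V_SG)/R.
Let x = V_SG − 0.88. Then 217 x² + x − 4.3 = 0, giving x = 0.139 V (positive root), so V_SG = 1.02 V.
I_D = (V_DD − V_SG)/R = (5.18 − 1.02) / 56.4 = 0.0738 mA.

I_D = 0.0738 mA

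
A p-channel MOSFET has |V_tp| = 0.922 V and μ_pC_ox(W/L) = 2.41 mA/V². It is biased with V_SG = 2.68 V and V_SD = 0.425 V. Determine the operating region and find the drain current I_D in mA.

V_ov = V_SG − |V_tp| = 2.68 − 0.922 = 1.76 V.
Since V_SD = 0.425 V < V_ov = 1.76 V, the device is in the triode region.
I_D = k_p [V_ov · V_SD − ½ V_SD²] = 2.41 × [1.76 × 0.425 − 0.5 × 0.425²] = 1.58 mA.

Triode; I_D = 1.58 mA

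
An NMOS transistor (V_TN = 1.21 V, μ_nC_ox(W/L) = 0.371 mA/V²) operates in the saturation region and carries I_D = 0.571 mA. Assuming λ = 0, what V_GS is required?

V_GS = 2.96 V

In saturation I_D = ½ k_n (V_GS − V_TN)², so V_GS − V_TN = √(2 I_D / k_n) = √(2 × 0.571 / 0.371) = 1.75 V.
V_GS = 1.21 + 1.75 = 2.96 V.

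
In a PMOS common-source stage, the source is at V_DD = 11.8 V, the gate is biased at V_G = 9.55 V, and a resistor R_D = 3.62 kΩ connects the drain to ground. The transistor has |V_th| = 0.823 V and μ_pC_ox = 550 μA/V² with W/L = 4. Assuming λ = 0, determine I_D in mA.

V_SG = V_DD − V_G = 11.8 − 9.55 = 2.25 V, so V_ov = 2.25 − 0.823 = 1.43 V.
k_p = μ_pC_ox · (W/L) = 2.2 mA/V².
Assume saturation: I_D = ½ k_p V_ov² = 0.5 × 2.2 × 1.43² = 2.24 mA, giving V_SD = V_DD − I_D R_D = 11.8 − 2.24 × 3.62 = 3.69 V.
V_SD = 3.69 V ≥ V_ov = 1.43 V, confirming saturation.

I_D = 2.24 mA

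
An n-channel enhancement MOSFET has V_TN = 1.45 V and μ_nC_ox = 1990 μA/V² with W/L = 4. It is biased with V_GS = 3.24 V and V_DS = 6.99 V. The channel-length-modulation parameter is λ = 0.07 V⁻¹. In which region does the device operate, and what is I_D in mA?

k_n = μ_nC_ox · (W/L) = 7.96 mA/V².
V_ov = V_GS − V_TN = 3.24 − 1.45 = 1.79 V.
Since V_DS = 6.99 V ≥ V_ov = 1.79 V, the device is in saturation.
I_D = ½ k_n V_ov² (1 + λ V_DS) = 0.5 × 7.96 × 1.79² × (1 + 0.07 × 6.99) = 19 mA.

Saturation; I_D = 19.0 mA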